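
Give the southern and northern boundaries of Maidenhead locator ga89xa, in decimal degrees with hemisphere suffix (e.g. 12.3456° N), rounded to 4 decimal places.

81.0000° S, 80.9583° S

Field G=6, A=0: +6·20° lon, +0·10° lat → SW at lon -60°, lat -90°.
Square 8, 9: +8·2° lon, +9·1° lat → SW at lon -44°, lat -81°.
Subsquare x=23, a=0: +23·0.0833333° lon, +0·0.0416667° lat → SW at lon -42.0833°, lat -81°.
Cell spans 0.0833333° lon × 0.0416667° lat.
south 81.0000° S, north 80.9583° S.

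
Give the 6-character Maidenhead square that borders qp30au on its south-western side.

Longitude subsquare a = 0; −1 → -1, wraps to 23 = x, carry into square.
Longitude square 3; −1 → 2.
Latitude subsquare u = 20; −1 → 19 = t.

QP20xt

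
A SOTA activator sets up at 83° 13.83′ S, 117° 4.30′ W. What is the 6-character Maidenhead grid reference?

DA16ls

Offset from 180°W / 90°S: lon 62.9283°, lat 6.7695°.
Field: 62.9283/20 → 3 → D, 6.7695/10 → 0 → A; chars DA.
Square: 2.9283/2 → 1, 6.7695/1 → 6; chars 16.
Subsquare: 0.9283/0.0833333 → 11 → l, 0.7695/0.0416667 → 18 → s; chars ls.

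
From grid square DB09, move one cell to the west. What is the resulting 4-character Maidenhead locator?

CB99

Longitude square 0; −1 → -1, wraps to 9, carry into field.
Longitude field D = 3; −1 → 2 = C.
The latitude characters are unchanged.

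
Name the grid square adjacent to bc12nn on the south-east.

BC12om

Longitude subsquare n = 13; +1 → 14 = o.
Latitude subsquare n = 13; −1 → 12 = m.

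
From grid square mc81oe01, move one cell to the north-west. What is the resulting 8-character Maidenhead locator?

Longitude extended square 0; −1 → -1, wraps to 9, carry into subsquare.
Longitude subsquare o = 14; −1 → 13 = n.
Latitude extended square 1; +1 → 2.

MC81ne92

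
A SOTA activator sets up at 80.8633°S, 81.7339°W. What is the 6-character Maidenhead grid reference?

EA99dd

Offset from 180°W / 90°S: lon 98.2661°, lat 9.1367°.
Field: lon ⌊98.2661/20⌋ = 4 → E; lat ⌊9.1367/10⌋ = 0 → A.
Square: lon ⌊18.2661/2⌋ = 9; lat ⌊9.1367/1⌋ = 9.
Subsquare: lon ⌊0.2661/0.0833333⌋ = 3 → d; lat ⌊0.1367/0.0416667⌋ = 3 → d.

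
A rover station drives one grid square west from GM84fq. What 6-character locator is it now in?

Longitude subsquare f = 5; −1 → 4 = e.
The latitude characters are unchanged.

GM84eq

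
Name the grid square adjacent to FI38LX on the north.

Latitude subsquare x = 23; +1 → 24, wraps to 0 = a, carry into square.
Latitude square 8; +1 → 9.
The longitude characters are unchanged.

FI39la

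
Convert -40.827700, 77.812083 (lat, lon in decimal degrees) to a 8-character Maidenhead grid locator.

Offset from 180°W / 90°S: lon 257.81208°, lat 49.17230°.
Field: 257.81208/20 → 12 → M, 49.17230/10 → 4 → E; chars ME.
Square: 17.81208/2 → 8, 9.17230/1 → 9; chars 89.
Subsquare: 1.81208/0.0833333 → 21 → v, 0.17230/0.0416667 → 4 → e; chars ve.
Extended square: 0.06208/0.00833333 → 7, 0.00563/0.00416667 → 1; chars 71.

ME89ve71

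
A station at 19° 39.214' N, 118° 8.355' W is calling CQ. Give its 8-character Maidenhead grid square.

DK09wp36

Offset from 180°W / 90°S: lon 61.86075°, lat 109.65357°.
Field: 61.86075/20 → 3 → D, 109.65357/10 → 10 → K; chars DK.
Square: 1.86075/2 → 0, 9.65357/1 → 9; chars 09.
Subsquare: 1.86075/0.0833333 → 22 → w, 0.65357/0.0416667 → 15 → p; chars wp.
Extended square: 0.02742/0.00833333 → 3, 0.02857/0.00416667 → 6; chars 36.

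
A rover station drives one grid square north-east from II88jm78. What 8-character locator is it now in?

Longitude extended square 7; +1 → 8.
Latitude extended square 8; +1 → 9.

II88jm89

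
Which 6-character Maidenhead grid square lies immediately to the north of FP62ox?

FP63oa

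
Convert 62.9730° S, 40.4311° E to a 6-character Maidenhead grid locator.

LC07fa

Shift to the Maidenhead origin (180°W, 90°S): lon 220.4311, lat 27.0270.
Field: lon ⌊220.4311/20⌋ = 11 → L; lat ⌊27.0270/10⌋ = 2 → C.
Square: lon ⌊0.4311/2⌋ = 0; lat ⌊7.0270/1⌋ = 7.
Subsquare: lon ⌊0.4311/0.0833333⌋ = 5 → f; lat ⌊0.0270/0.0416667⌋ = 0 → a.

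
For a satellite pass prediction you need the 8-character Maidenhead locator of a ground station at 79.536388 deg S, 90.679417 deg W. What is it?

Shift to the Maidenhead origin (180°W, 90°S): lon 89.32058, lat 10.46361.
Field: 89.32058/20 → 4 → E, 10.46361/10 → 1 → B; chars EB.
Square: 9.32058/2 → 4, 0.46361/1 → 0; chars 40.
Subsquare: 1.32058/0.0833333 → 15 → p, 0.46361/0.0416667 → 11 → l; chars pl.
Extended square: 0.07058/0.00833333 → 8, 0.00528/0.00416667 → 1; chars 81.

EB40pl81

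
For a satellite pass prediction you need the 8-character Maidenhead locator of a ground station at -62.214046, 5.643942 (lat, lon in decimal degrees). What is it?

Shift to the Maidenhead origin (180°W, 90°S): lon 185.64394, lat 27.78595.
Field: 185.64394/20 → 9 → J, 27.78595/10 → 2 → C; chars JC.
Square: 5.64394/2 → 2, 7.78595/1 → 7; chars 27.
Subsquare: 1.64394/0.0833333 → 19 → t, 0.78595/0.0416667 → 18 → s; chars ts.
Extended square: 0.06061/0.00833333 → 7, 0.03595/0.00416667 → 8; chars 78.

JC27ts78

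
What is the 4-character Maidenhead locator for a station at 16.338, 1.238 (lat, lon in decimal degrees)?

Add 180° to longitude and 90° to latitude: 181.24, 106.34.
Field: lon ⌊181.24/20⌋ = 9 → J; lat ⌊106.34/10⌋ = 10 → K.
Square: lon ⌊1.24/2⌋ = 0; lat ⌊6.34/1⌋ = 6.

JK06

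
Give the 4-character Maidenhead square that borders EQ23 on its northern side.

EQ24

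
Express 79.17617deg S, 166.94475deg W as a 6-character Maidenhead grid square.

AB60mt

Offset from 180°W / 90°S: lon 13.0553°, lat 10.8238°.
Field: lon ⌊13.0553/20⌋ = 0 → A; lat ⌊10.8238/10⌋ = 1 → B.
Square: lon ⌊13.0553/2⌋ = 6; lat ⌊0.8238/1⌋ = 0.
Subsquare: lon ⌊1.0553/0.0833333⌋ = 12 → m; lat ⌊0.8238/0.0416667⌋ = 19 → t.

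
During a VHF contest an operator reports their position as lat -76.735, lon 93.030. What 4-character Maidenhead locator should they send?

NB63

Shift to the Maidenhead origin (180°W, 90°S): lon 273.03, lat 13.27.
Field (20°×10°, letters A–R): lon ⌊273.03/20⌋ = 13 → N; lat ⌊13.27/10⌋ = 1 → B.
Square (2°×1°, digits 0–9): lon ⌊13.03/2⌋ = 6; lat ⌊3.27/1⌋ = 3.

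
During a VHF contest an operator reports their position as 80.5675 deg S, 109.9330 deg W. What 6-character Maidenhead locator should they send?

Shift to the Maidenhead origin (180°W, 90°S): lon 70.0670, lat 9.4325.
Field (20°×10°, letters A–R): 70.0670/20 → 3 → D, 9.4325/10 → 0 → A; chars DA.
Square (2°×1°, digits 0–9): 10.0670/2 → 5, 9.4325/1 → 9; chars 59.
Subsquare (5′×2.5′, letters a–x): 0.0670/0.0833333 → 0 → a, 0.4325/0.0416667 → 10 → k; chars ak.

DA59ak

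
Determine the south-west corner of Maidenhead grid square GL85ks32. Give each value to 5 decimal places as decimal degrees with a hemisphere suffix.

25.75833° N, 43.14167° W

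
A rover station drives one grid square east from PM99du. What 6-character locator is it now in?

Longitude subsquare d = 3; +1 → 4 = e.
The latitude characters are unchanged.

PM99eu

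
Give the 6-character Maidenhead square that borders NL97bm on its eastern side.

Longitude subsquare b = 1; +1 → 2 = c.
The latitude characters are unchanged.

NL97cm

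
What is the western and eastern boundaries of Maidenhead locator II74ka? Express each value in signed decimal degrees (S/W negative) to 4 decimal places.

Field I=8, I=8: +8·20° lon, +8·10° lat → SW at lon -20°, lat -10°.
Square 7, 4: +7·2° lon, +4·1° lat → SW at lon -6°, lat -6°.
Subsquare k=10, a=0: +10·0.0833333° lon, +0·0.0416667° lat → SW at lon -5.16667°, lat -6°.
Cell spans 0.0833333° lon × 0.0416667° lat.
west -5.1667, east -5.0833.

-5.1667, -5.0833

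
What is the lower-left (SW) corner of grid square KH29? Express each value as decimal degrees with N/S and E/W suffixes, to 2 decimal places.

11.00° S, 24.00° E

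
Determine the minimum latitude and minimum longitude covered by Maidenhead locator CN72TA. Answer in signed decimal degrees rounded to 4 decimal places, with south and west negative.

42.0000, -124.4167

Field C=2, N=13: +2·20° lon, +13·10° lat → SW at lon -140°, lat 40°.
Square 7, 2: +7·2° lon, +2·1° lat → SW at lon -126°, lat 42°.
Subsquare t=19, a=0: +19·0.0833333° lon, +0·0.0416667° lat → SW at lon -124.417°, lat 42°.
latitude 42.0000, longitude -124.4167.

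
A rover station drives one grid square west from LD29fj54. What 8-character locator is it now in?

Longitude extended square 5; −1 → 4.
The latitude characters are unchanged.

LD29fj44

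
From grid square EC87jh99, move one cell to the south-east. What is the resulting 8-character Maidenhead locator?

EC87kh08

Longitude extended square 9; +1 → 10, wraps to 0, carry into subsquare.
Longitude subsquare j = 9; +1 → 10 = k.
Latitude extended square 9; −1 → 8.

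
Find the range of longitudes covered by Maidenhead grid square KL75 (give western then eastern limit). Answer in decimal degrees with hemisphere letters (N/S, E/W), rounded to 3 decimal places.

Field K=10, L=11: +10·20° lon, +11·10° lat → SW at lon 20°, lat 20°.
Square 7, 5: +7·2° lon, +5·1° lat → SW at lon 34°, lat 25°.
Cell spans 2° lon × 1° lat.
west 34.000° E, east 36.000° E.

34.000° E, 36.000° E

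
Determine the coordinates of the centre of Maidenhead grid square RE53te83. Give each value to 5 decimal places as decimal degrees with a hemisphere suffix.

Field R=17, E=4: +17·20° lon, +4·10° lat → SW at lon 160°, lat -50°.
Square 5, 3: +5·2° lon, +3·1° lat → SW at lon 170°, lat -47°.
Subsquare t=19, e=4: +19·0.0833333° lon, +4·0.0416667° lat → SW at lon 171.583°, lat -46.8333°.
Extended square 8, 3: +8·0.00833333° lon, +3·0.00416667° lat → SW at lon 171.65°, lat -46.8208°.
Cell spans 0.00833333° lon × 0.00416667° lat. Centre is SW corner plus half of each.
latitude 46.81875° S, longitude 171.65417° E.

46.81875° S, 171.65417° E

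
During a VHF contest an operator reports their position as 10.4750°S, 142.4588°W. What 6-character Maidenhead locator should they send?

Offset from 180°W / 90°S: lon 37.5412°, lat 79.5250°.
Field (20°×10°, letters A–R): 37.5412/20 → 1 → B, 79.5250/10 → 7 → H; chars BH.
Square (2°×1°, digits 0–9): 17.5412/2 → 8, 9.5250/1 → 9; chars 89.
Subsquare (5′×2.5′, letters a–x): 1.5412/0.0833333 → 18 → s, 0.5250/0.0416667 → 12 → m; chars sm.

BH89sm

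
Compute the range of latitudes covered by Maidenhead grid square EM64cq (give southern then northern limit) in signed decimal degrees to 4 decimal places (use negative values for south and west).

Field E=4, M=12: +4·20° lon, +12·10° lat → SW at lon -100°, lat 30°.
Square 6, 4: +6·2° lon, +4·1° lat → SW at lon -88°, lat 34°.
Subsquare c=2, q=16: +2·0.0833333° lon, +16·0.0416667° lat → SW at lon -87.8333°, lat 34.6667°.
Cell spans 0.0833333° lon × 0.0416667° lat.
south 34.6667, north 34.7083.

34.6667, 34.7083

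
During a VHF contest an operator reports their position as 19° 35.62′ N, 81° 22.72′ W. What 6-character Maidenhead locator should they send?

Offset from 180°W / 90°S: lon 98.6213°, lat 109.5937°.
Field: lon ⌊98.6213/20⌋ = 4 → E; lat ⌊109.5937/10⌋ = 10 → K.
Square: lon ⌊18.6213/2⌋ = 9; lat ⌊9.5937/1⌋ = 9.
Subsquare: lon ⌊0.6213/0.0833333⌋ = 7 → h; lat ⌊0.5937/0.0416667⌋ = 14 → o.

EK99ho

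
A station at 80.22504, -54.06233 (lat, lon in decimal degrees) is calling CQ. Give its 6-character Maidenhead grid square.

GR20xf

Offset from 180°W / 90°S: lon 125.9377°, lat 170.2250°.
Field: 125.9377/20 → 6 → G, 170.2250/10 → 17 → R; chars GR.
Square: 5.9377/2 → 2, 0.2250/1 → 0; chars 20.
Subsquare: 1.9377/0.0833333 → 23 → x, 0.2250/0.0416667 → 5 → f; chars xf.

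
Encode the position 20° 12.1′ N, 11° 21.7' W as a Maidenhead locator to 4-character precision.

IL40

Offset from 180°W / 90°S: lon 168.64°, lat 110.20°.
Field (20°×10°, letters A–R): lon ⌊168.64/20⌋ = 8 → I; lat ⌊110.20/10⌋ = 11 → L.
Square (2°×1°, digits 0–9): lon ⌊8.64/2⌋ = 4; lat ⌊0.20/1⌋ = 0.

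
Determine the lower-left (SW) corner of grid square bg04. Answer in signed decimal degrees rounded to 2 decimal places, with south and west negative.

-26.00, -160.00

Field B=1, G=6: +1·20° lon, +6·10° lat → SW at lon -160°, lat -30°.
Square 0, 4: +0·2° lon, +4·1° lat → SW at lon -160°, lat -26°.
latitude -26.00, longitude -160.00.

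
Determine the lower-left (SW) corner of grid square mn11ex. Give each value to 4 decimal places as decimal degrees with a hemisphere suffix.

41.9583° N, 62.3333° E

Field M=12, N=13: +12·20° lon, +13·10° lat → SW at lon 60°, lat 40°.
Square 1, 1: +1·2° lon, +1·1° lat → SW at lon 62°, lat 41°.
Subsquare e=4, x=23: +4·0.0833333° lon, +23·0.0416667° lat → SW at lon 62.3333°, lat 41.9583°.
latitude 41.9583° N, longitude 62.3333° E.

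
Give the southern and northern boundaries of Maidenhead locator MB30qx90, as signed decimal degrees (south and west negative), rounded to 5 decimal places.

Field M=12, B=1: +12·20° lon, +1·10° lat → SW at lon 60°, lat -80°.
Square 3, 0: +3·2° lon, +0·1° lat → SW at lon 66°, lat -80°.
Subsquare q=16, x=23: +16·0.0833333° lon, +23·0.0416667° lat → SW at lon 67.3333°, lat -79.0417°.
Extended square 9, 0: +9·0.00833333° lon, +0·0.00416667° lat → SW at lon 67.4083°, lat -79.0417°.
Cell spans 0.00833333° lon × 0.00416667° lat.
south -79.04167, north -79.03750.

-79.04167, -79.03750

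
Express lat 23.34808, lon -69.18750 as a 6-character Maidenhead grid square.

FL53ji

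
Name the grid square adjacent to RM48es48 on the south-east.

Longitude extended square 4; +1 → 5.
Latitude extended square 8; −1 → 7.

RM48es57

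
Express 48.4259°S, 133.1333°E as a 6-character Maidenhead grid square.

Add 180° to longitude and 90° to latitude: 313.1333, 41.5741.
Field: lon ⌊313.1333/20⌋ = 15 → P; lat ⌊41.5741/10⌋ = 4 → E.
Square: lon ⌊13.1333/2⌋ = 6; lat ⌊1.5741/1⌋ = 1.
Subsquare: lon ⌊1.1333/0.0833333⌋ = 13 → n; lat ⌊0.5741/0.0416667⌋ = 13 → n.

PE61nn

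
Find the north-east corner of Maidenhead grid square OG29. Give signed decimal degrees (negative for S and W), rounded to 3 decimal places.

-20.000, 106.000

Field O=14, G=6: +14·20° lon, +6·10° lat → SW at lon 100°, lat -30°.
Square 2, 9: +2·2° lon, +9·1° lat → SW at lon 104°, lat -21°.
Cell spans 2° lon × 1° lat. NE corner is SW corner plus one full cell.
latitude -20.000, longitude 106.000.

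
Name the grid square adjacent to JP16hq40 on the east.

JP16hq50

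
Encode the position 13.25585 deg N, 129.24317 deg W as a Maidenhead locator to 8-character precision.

Add 180° to longitude and 90° to latitude: 50.75683, 103.25585.
Field: 50.75683/20 → 2 → C, 103.25585/10 → 10 → K; chars CK.
Square: 10.75683/2 → 5, 3.25585/1 → 3; chars 53.
Subsquare: 0.75683/0.0833333 → 9 → j, 0.25585/0.0416667 → 6 → g; chars jg.
Extended square: 0.00683/0.00833333 → 0, 0.00585/0.00416667 → 1; chars 01.

CK53jg01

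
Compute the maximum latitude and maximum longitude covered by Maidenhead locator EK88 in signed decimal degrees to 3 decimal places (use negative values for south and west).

19.000, -82.000

Field E=4, K=10: +4·20° lon, +10·10° lat → SW at lon -100°, lat 10°.
Square 8, 8: +8·2° lon, +8·1° lat → SW at lon -84°, lat 18°.
Cell spans 2° lon × 1° lat. NE corner is SW corner plus one full cell.
latitude 19.000, longitude -82.000.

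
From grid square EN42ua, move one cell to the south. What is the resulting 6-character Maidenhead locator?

Latitude subsquare a = 0; −1 → -1, wraps to 23 = x, carry into square.
Latitude square 2; −1 → 1.
The longitude characters are unchanged.

EN41ux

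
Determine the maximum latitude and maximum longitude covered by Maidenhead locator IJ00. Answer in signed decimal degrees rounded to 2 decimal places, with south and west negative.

Field I=8, J=9: +8·20° lon, +9·10° lat → SW at lon -20°, lat 0°.
Square 0, 0: +0·2° lon, +0·1° lat → SW at lon -20°, lat 0°.
Cell spans 2° lon × 1° lat. NE corner is SW corner plus one full cell.
latitude 1.00, longitude -18.00.

1.00, -18.00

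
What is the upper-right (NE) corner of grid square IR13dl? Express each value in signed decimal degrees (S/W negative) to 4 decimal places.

83.5000, -17.6667

Field I=8, R=17: +8·20° lon, +17·10° lat → SW at lon -20°, lat 80°.
Square 1, 3: +1·2° lon, +3·1° lat → SW at lon -18°, lat 83°.
Subsquare d=3, l=11: +3·0.0833333° lon, +11·0.0416667° lat → SW at lon -17.75°, lat 83.4583°.
Cell spans 0.0833333° lon × 0.0416667° lat. NE corner is SW corner plus one full cell.
latitude 83.5000, longitude -17.6667.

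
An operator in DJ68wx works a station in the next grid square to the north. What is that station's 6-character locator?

DJ69wa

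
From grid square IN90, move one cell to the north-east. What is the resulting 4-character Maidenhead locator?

JN01

Longitude square 9; +1 → 10, wraps to 0, carry into field.
Longitude field I = 8; +1 → 9 = J.
Latitude square 0; +1 → 1.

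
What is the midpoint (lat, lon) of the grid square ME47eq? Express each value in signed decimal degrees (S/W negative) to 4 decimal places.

Field M=12, E=4: +12·20° lon, +4·10° lat → SW at lon 60°, lat -50°.
Square 4, 7: +4·2° lon, +7·1° lat → SW at lon 68°, lat -43°.
Subsquare e=4, q=16: +4·0.0833333° lon, +16·0.0416667° lat → SW at lon 68.3333°, lat -42.3333°.
Cell spans 0.0833333° lon × 0.0416667° lat. Centre is SW corner plus half of each.
latitude -42.3125, longitude 68.3750.

-42.3125, 68.3750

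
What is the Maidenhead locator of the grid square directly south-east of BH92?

Longitude square 9; +1 → 10, wraps to 0, carry into field.
Longitude field B = 1; +1 → 2 = C.
Latitude square 2; −1 → 1.

CH01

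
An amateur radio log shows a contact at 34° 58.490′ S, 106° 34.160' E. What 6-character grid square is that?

Add 180° to longitude and 90° to latitude: 286.5693, 55.0252.
Field: lon ⌊286.5693/20⌋ = 14 → O; lat ⌊55.0252/10⌋ = 5 → F.
Square: lon ⌊6.5693/2⌋ = 3; lat ⌊5.0252/1⌋ = 5.
Subsquare: lon ⌊0.5693/0.0833333⌋ = 6 → g; lat ⌊0.0252/0.0416667⌋ = 0 → a.

OF35ga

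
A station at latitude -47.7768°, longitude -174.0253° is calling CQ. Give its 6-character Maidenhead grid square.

Add 180° to longitude and 90° to latitude: 5.9747, 42.2232.
Field: 5.9747/20 → 0 → A, 42.2232/10 → 4 → E; chars AE.
Square: 5.9747/2 → 2, 2.2232/1 → 2; chars 22.
Subsquare: 1.9747/0.0833333 → 23 → x, 0.2232/0.0416667 → 5 → f; chars xf.

AE22xf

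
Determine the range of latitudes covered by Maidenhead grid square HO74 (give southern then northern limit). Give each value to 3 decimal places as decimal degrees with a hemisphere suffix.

Field H=7, O=14: +7·20° lon, +14·10° lat → SW at lon -40°, lat 50°.
Square 7, 4: +7·2° lon, +4·1° lat → SW at lon -26°, lat 54°.
Cell spans 2° lon × 1° lat.
south 54.000° N, north 55.000° N.

54.000° N, 55.000° N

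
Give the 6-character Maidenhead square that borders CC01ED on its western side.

Longitude subsquare e = 4; −1 → 3 = d.
The latitude characters are unchanged.

CC01dd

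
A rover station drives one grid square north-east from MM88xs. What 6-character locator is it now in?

MM98at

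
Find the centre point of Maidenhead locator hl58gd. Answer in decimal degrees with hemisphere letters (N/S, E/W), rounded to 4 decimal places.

28.1458° N, 29.4583° W

Field H=7, L=11: +7·20° lon, +11·10° lat → SW at lon -40°, lat 20°.
Square 5, 8: +5·2° lon, +8·1° lat → SW at lon -30°, lat 28°.
Subsquare g=6, d=3: +6·0.0833333° lon, +3·0.0416667° lat → SW at lon -29.5°, lat 28.125°.
Cell spans 0.0833333° lon × 0.0416667° lat. Centre is SW corner plus half of each.
latitude 28.1458° N, longitude 29.4583° W.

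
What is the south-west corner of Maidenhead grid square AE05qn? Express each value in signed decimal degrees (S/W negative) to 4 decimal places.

Field A=0, E=4: +0·20° lon, +4·10° lat → SW at lon -180°, lat -50°.
Square 0, 5: +0·2° lon, +5·1° lat → SW at lon -180°, lat -45°.
Subsquare q=16, n=13: +16·0.0833333° lon, +13·0.0416667° lat → SW at lon -178.667°, lat -44.4583°.
latitude -44.4583, longitude -178.6667.

-44.4583, -178.6667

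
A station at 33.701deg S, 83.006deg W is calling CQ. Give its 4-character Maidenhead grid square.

EF86

Add 180° to longitude and 90° to latitude: 96.99, 56.30.
Field: lon ⌊96.99/20⌋ = 4 → E; lat ⌊56.30/10⌋ = 5 → F.
Square: lon ⌊16.99/2⌋ = 8; lat ⌊6.30/1⌋ = 6.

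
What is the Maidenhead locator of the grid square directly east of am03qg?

AM03rg

Longitude subsquare q = 16; +1 → 17 = r.
The latitude characters are unchanged.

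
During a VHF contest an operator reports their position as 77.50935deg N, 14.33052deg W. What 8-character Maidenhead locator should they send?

IQ27um02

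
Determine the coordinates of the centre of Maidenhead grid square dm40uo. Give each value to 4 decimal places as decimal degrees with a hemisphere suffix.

30.6042° N, 110.2917° W

Field D=3, M=12: +3·20° lon, +12·10° lat → SW at lon -120°, lat 30°.
Square 4, 0: +4·2° lon, +0·1° lat → SW at lon -112°, lat 30°.
Subsquare u=20, o=14: +20·0.0833333° lon, +14·0.0416667° lat → SW at lon -110.333°, lat 30.5833°.
Cell spans 0.0833333° lon × 0.0416667° lat. Centre is SW corner plus half of each.
latitude 30.6042° N, longitude 110.2917° W.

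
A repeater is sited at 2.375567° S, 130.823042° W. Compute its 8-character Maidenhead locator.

CI47oo19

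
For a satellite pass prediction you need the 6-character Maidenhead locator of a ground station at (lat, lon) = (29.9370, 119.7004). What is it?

Shift to the Maidenhead origin (180°W, 90°S): lon 299.7004, lat 119.9370.
Field: 299.7004/20 → 14 → O, 119.9370/10 → 11 → L; chars OL.
Square: 19.7004/2 → 9, 9.9370/1 → 9; chars 99.
Subsquare: 1.7004/0.0833333 → 20 → u, 0.9370/0.0416667 → 22 → w; chars uw.

OL99uw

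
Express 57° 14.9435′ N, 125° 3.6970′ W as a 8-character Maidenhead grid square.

CO77lf29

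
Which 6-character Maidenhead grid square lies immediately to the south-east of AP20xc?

Longitude subsquare x = 23; +1 → 24, wraps to 0 = a, carry into square.
Longitude square 2; +1 → 3.
Latitude subsquare c = 2; −1 → 1 = b.

AP30ab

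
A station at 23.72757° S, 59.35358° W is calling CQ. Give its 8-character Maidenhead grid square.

GG06hg75

Shift to the Maidenhead origin (180°W, 90°S): lon 120.64642, lat 66.27243.
Field (20°×10°, letters A–R): lon ⌊120.64642/20⌋ = 6 → G; lat ⌊66.27243/10⌋ = 6 → G.
Square (2°×1°, digits 0–9): lon ⌊0.64642/2⌋ = 0; lat ⌊6.27243/1⌋ = 6.
Subsquare (5′×2.5′, letters a–x): lon ⌊0.64642/0.0833333⌋ = 7 → h; lat ⌊0.27243/0.0416667⌋ = 6 → g.
Extended square (30″×15″, digits 0–9): lon ⌊0.06309/0.00833333⌋ = 7; lat ⌊0.02243/0.00416667⌋ = 5.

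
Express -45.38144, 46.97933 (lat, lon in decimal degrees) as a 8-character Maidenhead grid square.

Add 180° to longitude and 90° to latitude: 226.97933, 44.61856.
Field: 226.97933/20 → 11 → L, 44.61856/10 → 4 → E; chars LE.
Square: 6.97933/2 → 3, 4.61856/1 → 4; chars 34.
Subsquare: 0.97933/0.0833333 → 11 → l, 0.61856/0.0416667 → 14 → o; chars lo.
Extended square: 0.06266/0.00833333 → 7, 0.03523/0.00416667 → 8; chars 78.

LE34lo78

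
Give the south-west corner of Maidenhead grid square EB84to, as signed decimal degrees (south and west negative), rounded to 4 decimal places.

Field E=4, B=1: +4·20° lon, +1·10° lat → SW at lon -100°, lat -80°.
Square 8, 4: +8·2° lon, +4·1° lat → SW at lon -84°, lat -76°.
Subsquare t=19, o=14: +19·0.0833333° lon, +14·0.0416667° lat → SW at lon -82.4167°, lat -75.4167°.
latitude -75.4167, longitude -82.4167.

-75.4167, -82.4167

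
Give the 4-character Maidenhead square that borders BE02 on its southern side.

BE01

Latitude square 2; −1 → 1.
The longitude characters are unchanged.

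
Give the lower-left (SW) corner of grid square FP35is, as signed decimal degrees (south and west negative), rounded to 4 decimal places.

65.7500, -73.3333

Field F=5, P=15: +5·20° lon, +15·10° lat → SW at lon -80°, lat 60°.
Square 3, 5: +3·2° lon, +5·1° lat → SW at lon -74°, lat 65°.
Subsquare i=8, s=18: +8·0.0833333° lon, +18·0.0416667° lat → SW at lon -73.3333°, lat 65.75°.
latitude 65.7500, longitude -73.3333.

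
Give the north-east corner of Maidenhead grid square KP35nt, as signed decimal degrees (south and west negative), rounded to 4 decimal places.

Field K=10, P=15: +10·20° lon, +15·10° lat → SW at lon 20°, lat 60°.
Square 3, 5: +3·2° lon, +5·1° lat → SW at lon 26°, lat 65°.
Subsquare n=13, t=19: +13·0.0833333° lon, +19·0.0416667° lat → SW at lon 27.0833°, lat 65.7917°.
Cell spans 0.0833333° lon × 0.0416667° lat. NE corner is SW corner plus one full cell.
latitude 65.8333, longitude 27.1667.

65.8333, 27.1667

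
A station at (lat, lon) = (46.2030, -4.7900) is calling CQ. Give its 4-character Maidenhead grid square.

Shift to the Maidenhead origin (180°W, 90°S): lon 175.21, lat 136.20.
Field: lon ⌊175.21/20⌋ = 8 → I; lat ⌊136.20/10⌋ = 13 → N.
Square: lon ⌊15.21/2⌋ = 7; lat ⌊6.20/1⌋ = 6.

IN76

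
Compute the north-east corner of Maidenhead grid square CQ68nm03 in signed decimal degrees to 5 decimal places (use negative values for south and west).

78.51667, -126.90833

Field C=2, Q=16: +2·20° lon, +16·10° lat → SW at lon -140°, lat 70°.
Square 6, 8: +6·2° lon, +8·1° lat → SW at lon -128°, lat 78°.
Subsquare n=13, m=12: +13·0.0833333° lon, +12·0.0416667° lat → SW at lon -126.917°, lat 78.5°.
Extended square 0, 3: +0·0.00833333° lon, +3·0.00416667° lat → SW at lon -126.917°, lat 78.5125°.
Cell spans 0.00833333° lon × 0.00416667° lat. NE corner is SW corner plus one full cell.
latitude 78.51667, longitude -126.90833.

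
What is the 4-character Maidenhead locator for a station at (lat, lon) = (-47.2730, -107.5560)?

Shift to the Maidenhead origin (180°W, 90°S): lon 72.44, lat 42.73.
Field: 72.44/20 → 3 → D, 42.73/10 → 4 → E; chars DE.
Square: 12.44/2 → 6, 2.73/1 → 2; chars 62.

DE62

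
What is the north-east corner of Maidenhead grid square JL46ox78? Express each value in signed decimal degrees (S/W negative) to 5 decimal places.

26.99583, 9.23333

Field J=9, L=11: +9·20° lon, +11·10° lat → SW at lon 0°, lat 20°.
Square 4, 6: +4·2° lon, +6·1° lat → SW at lon 8°, lat 26°.
Subsquare o=14, x=23: +14·0.0833333° lon, +23·0.0416667° lat → SW at lon 9.16667°, lat 26.9583°.
Extended square 7, 8: +7·0.00833333° lon, +8·0.00416667° lat → SW at lon 9.225°, lat 26.9917°.
Cell spans 0.00833333° lon × 0.00416667° lat. NE corner is SW corner plus one full cell.
latitude 26.99583, longitude 9.23333.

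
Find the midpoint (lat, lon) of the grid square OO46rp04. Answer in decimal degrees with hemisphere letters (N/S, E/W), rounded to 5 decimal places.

Field O=14, O=14: +14·20° lon, +14·10° lat → SW at lon 100°, lat 50°.
Square 4, 6: +4·2° lon, +6·1° lat → SW at lon 108°, lat 56°.
Subsquare r=17, p=15: +17·0.0833333° lon, +15·0.0416667° lat → SW at lon 109.417°, lat 56.625°.
Extended square 0, 4: +0·0.00833333° lon, +4·0.00416667° lat → SW at lon 109.417°, lat 56.6417°.
Cell spans 0.00833333° lon × 0.00416667° lat. Centre is SW corner plus half of each.
latitude 56.64375° N, longitude 109.42083° E.

56.64375° N, 109.42083° E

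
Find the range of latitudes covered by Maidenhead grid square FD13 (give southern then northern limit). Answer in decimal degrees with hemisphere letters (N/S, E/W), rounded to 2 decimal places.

Field F=5, D=3: +5·20° lon, +3·10° lat → SW at lon -80°, lat -60°.
Square 1, 3: +1·2° lon, +3·1° lat → SW at lon -78°, lat -57°.
Cell spans 2° lon × 1° lat.
south 57.00° S, north 56.00° S.

57.00° S, 56.00° S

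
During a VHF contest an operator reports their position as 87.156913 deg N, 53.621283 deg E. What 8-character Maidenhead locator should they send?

LR67td47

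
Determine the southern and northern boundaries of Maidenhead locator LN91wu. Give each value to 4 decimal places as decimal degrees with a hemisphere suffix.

Field L=11, N=13: +11·20° lon, +13·10° lat → SW at lon 40°, lat 40°.
Square 9, 1: +9·2° lon, +1·1° lat → SW at lon 58°, lat 41°.
Subsquare w=22, u=20: +22·0.0833333° lon, +20·0.0416667° lat → SW at lon 59.8333°, lat 41.8333°.
Cell spans 0.0833333° lon × 0.0416667° lat.
south 41.8333° N, north 41.8750° N.

41.8333° N, 41.8750° N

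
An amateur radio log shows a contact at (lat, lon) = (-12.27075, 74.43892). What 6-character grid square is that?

MH77fr

Offset from 180°W / 90°S: lon 254.4389°, lat 77.7293°.
Field: lon ⌊254.4389/20⌋ = 12 → M; lat ⌊77.7293/10⌋ = 7 → H.
Square: lon ⌊14.4389/2⌋ = 7; lat ⌊7.7293/1⌋ = 7.
Subsquare: lon ⌊0.4389/0.0833333⌋ = 5 → f; lat ⌊0.7293/0.0416667⌋ = 17 → r.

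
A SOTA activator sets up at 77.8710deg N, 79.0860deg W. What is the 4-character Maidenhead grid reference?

Add 180° to longitude and 90° to latitude: 100.91, 167.87.
Field: 100.91/20 → 5 → F, 167.87/10 → 16 → Q; chars FQ.
Square: 0.91/2 → 0, 7.87/1 → 7; chars 07.

FQ07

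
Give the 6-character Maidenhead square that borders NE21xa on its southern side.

Latitude subsquare a = 0; −1 → -1, wraps to 23 = x, carry into square.
Latitude square 1; −1 → 0.
The longitude characters are unchanged.

NE20xx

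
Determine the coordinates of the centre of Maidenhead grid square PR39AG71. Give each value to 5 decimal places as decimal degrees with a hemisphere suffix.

Field P=15, R=17: +15·20° lon, +17·10° lat → SW at lon 120°, lat 80°.
Square 3, 9: +3·2° lon, +9·1° lat → SW at lon 126°, lat 89°.
Subsquare a=0, g=6: +0·0.0833333° lon, +6·0.0416667° lat → SW at lon 126°, lat 89.25°.
Extended square 7, 1: +7·0.00833333° lon, +1·0.00416667° lat → SW at lon 126.058°, lat 89.2542°.
Cell spans 0.00833333° lon × 0.00416667° lat. Centre is SW corner plus half of each.
latitude 89.25625° N, longitude 126.06250° E.

89.25625° N, 126.06250° E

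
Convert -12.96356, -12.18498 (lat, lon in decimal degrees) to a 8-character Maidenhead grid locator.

Shift to the Maidenhead origin (180°W, 90°S): lon 167.81502, lat 77.03644.
Field: lon ⌊167.81502/20⌋ = 8 → I; lat ⌊77.03644/10⌋ = 7 → H.
Square: lon ⌊7.81502/2⌋ = 3; lat ⌊7.03644/1⌋ = 7.
Subsquare: lon ⌊1.81502/0.0833333⌋ = 21 → v; lat ⌊0.03644/0.0416667⌋ = 0 → a.
Extended square: lon ⌊0.06502/0.00833333⌋ = 7; lat ⌊0.03644/0.00416667⌋ = 8.

IH37va78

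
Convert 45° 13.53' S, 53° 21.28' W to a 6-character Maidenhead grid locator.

Offset from 180°W / 90°S: lon 126.6453°, lat 44.7745°.
Field: lon ⌊126.6453/20⌋ = 6 → G; lat ⌊44.7745/10⌋ = 4 → E.
Square: lon ⌊6.6453/2⌋ = 3; lat ⌊4.7745/1⌋ = 4.
Subsquare: lon ⌊0.6453/0.0833333⌋ = 7 → h; lat ⌊0.7745/0.0416667⌋ = 18 → s.

GE34hs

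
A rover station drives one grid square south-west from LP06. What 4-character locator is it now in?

KP95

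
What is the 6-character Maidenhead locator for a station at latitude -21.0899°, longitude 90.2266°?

NG58cv

Offset from 180°W / 90°S: lon 270.2266°, lat 68.9101°.
Field: 270.2266/20 → 13 → N, 68.9101/10 → 6 → G; chars NG.
Square: 10.2266/2 → 5, 8.9101/1 → 8; chars 58.
Subsquare: 0.2266/0.0833333 → 2 → c, 0.9101/0.0416667 → 21 → v; chars cv.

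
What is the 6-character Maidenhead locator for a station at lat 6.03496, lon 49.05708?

Shift to the Maidenhead origin (180°W, 90°S): lon 229.0571, lat 96.0350.
Field (20°×10°, letters A–R): lon ⌊229.0571/20⌋ = 11 → L; lat ⌊96.0350/10⌋ = 9 → J.
Square (2°×1°, digits 0–9): lon ⌊9.0571/2⌋ = 4; lat ⌊6.0350/1⌋ = 6.
Subsquare (5′×2.5′, letters a–x): lon ⌊1.0571/0.0833333⌋ = 12 → m; lat ⌊0.0350/0.0416667⌋ = 0 → a.

LJ46ma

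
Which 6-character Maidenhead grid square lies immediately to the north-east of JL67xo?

Longitude subsquare x = 23; +1 → 24, wraps to 0 = a, carry into square.
Longitude square 6; +1 → 7.
Latitude subsquare o = 14; +1 → 15 = p.

JL77ap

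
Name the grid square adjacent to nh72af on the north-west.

NH62xg

Longitude subsquare a = 0; −1 → -1, wraps to 23 = x, carry into square.
Longitude square 7; −1 → 6.
Latitude subsquare f = 5; +1 → 6 = g.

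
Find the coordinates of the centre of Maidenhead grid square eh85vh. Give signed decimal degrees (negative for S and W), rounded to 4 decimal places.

Field E=4, H=7: +4·20° lon, +7·10° lat → SW at lon -100°, lat -20°.
Square 8, 5: +8·2° lon, +5·1° lat → SW at lon -84°, lat -15°.
Subsquare v=21, h=7: +21·0.0833333° lon, +7·0.0416667° lat → SW at lon -82.25°, lat -14.7083°.
Cell spans 0.0833333° lon × 0.0416667° lat. Centre is SW corner plus half of each.
latitude -14.6875, longitude -82.2083.

-14.6875, -82.2083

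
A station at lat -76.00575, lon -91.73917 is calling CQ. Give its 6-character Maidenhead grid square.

Shift to the Maidenhead origin (180°W, 90°S): lon 88.2608, lat 13.9942.
Field (20°×10°, letters A–R): lon ⌊88.2608/20⌋ = 4 → E; lat ⌊13.9942/10⌋ = 1 → B.
Square (2°×1°, digits 0–9): lon ⌊8.2608/2⌋ = 4; lat ⌊3.9942/1⌋ = 3.
Subsquare (5′×2.5′, letters a–x): lon ⌊0.2608/0.0833333⌋ = 3 → d; lat ⌊0.9942/0.0416667⌋ = 23 → x.

EB43dx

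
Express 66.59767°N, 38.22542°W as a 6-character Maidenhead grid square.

Shift to the Maidenhead origin (180°W, 90°S): lon 141.7746, lat 156.5977.
Field: 141.7746/20 → 7 → H, 156.5977/10 → 15 → P; chars HP.
Square: 1.7746/2 → 0, 6.5977/1 → 6; chars 06.
Subsquare: 1.7746/0.0833333 → 21 → v, 0.5977/0.0416667 → 14 → o; chars vo.

HP06vo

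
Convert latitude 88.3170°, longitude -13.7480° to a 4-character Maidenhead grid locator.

IR38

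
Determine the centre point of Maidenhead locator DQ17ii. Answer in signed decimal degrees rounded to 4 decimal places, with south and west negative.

77.3542, -117.2917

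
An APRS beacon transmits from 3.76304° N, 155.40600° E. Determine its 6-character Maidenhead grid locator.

QJ73qs

Offset from 180°W / 90°S: lon 335.4060°, lat 93.7630°.
Field: 335.4060/20 → 16 → Q, 93.7630/10 → 9 → J; chars QJ.
Square: 15.4060/2 → 7, 3.7630/1 → 3; chars 73.
Subsquare: 1.4060/0.0833333 → 16 → q, 0.7630/0.0416667 → 18 → s; chars qs.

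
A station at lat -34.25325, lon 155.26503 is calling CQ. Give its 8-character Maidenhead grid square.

Offset from 180°W / 90°S: lon 335.26503°, lat 55.74675°.
Field: lon ⌊335.26503/20⌋ = 16 → Q; lat ⌊55.74675/10⌋ = 5 → F.
Square: lon ⌊15.26503/2⌋ = 7; lat ⌊5.74675/1⌋ = 5.
Subsquare: lon ⌊1.26503/0.0833333⌋ = 15 → p; lat ⌊0.74675/0.0416667⌋ = 17 → r.
Extended square: lon ⌊0.01503/0.00833333⌋ = 1; lat ⌊0.03842/0.00416667⌋ = 9.

QF75pr19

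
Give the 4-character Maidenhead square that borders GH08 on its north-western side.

FH99

Longitude square 0; −1 → -1, wraps to 9, carry into field.
Longitude field G = 6; −1 → 5 = F.
Latitude square 8; +1 → 9.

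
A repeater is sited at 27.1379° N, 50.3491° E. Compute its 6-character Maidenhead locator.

Offset from 180°W / 90°S: lon 230.3491°, lat 117.1379°.
Field (20°×10°, letters A–R): lon ⌊230.3491/20⌋ = 11 → L; lat ⌊117.1379/10⌋ = 11 → L.
Square (2°×1°, digits 0–9): lon ⌊10.3491/2⌋ = 5; lat ⌊7.1379/1⌋ = 7.
Subsquare (5′×2.5′, letters a–x): lon ⌊0.3491/0.0833333⌋ = 4 → e; lat ⌊0.1379/0.0416667⌋ = 3 → d.

LL57ed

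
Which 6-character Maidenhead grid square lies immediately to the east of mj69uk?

MJ69vk

Longitude subsquare u = 20; +1 → 21 = v.
The latitude characters are unchanged.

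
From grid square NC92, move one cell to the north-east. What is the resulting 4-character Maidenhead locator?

OC03

Longitude square 9; +1 → 10, wraps to 0, carry into field.
Longitude field N = 13; +1 → 14 = O.
Latitude square 2; +1 → 3.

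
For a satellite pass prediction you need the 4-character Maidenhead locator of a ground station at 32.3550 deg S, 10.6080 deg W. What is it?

IF47

Offset from 180°W / 90°S: lon 169.39°, lat 57.65°.
Field (20°×10°, letters A–R): lon ⌊169.39/20⌋ = 8 → I; lat ⌊57.65/10⌋ = 5 → F.
Square (2°×1°, digits 0–9): lon ⌊9.39/2⌋ = 4; lat ⌊7.65/1⌋ = 7.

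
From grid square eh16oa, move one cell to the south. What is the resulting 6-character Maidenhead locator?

EH15ox

Latitude subsquare a = 0; −1 → -1, wraps to 23 = x, carry into square.
Latitude square 6; −1 → 5.
The longitude characters are unchanged.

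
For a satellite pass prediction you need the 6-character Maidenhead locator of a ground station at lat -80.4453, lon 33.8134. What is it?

Offset from 180°W / 90°S: lon 213.8134°, lat 9.5547°.
Field: 213.8134/20 → 10 → K, 9.5547/10 → 0 → A; chars KA.
Square: 13.8134/2 → 6, 9.5547/1 → 9; chars 69.
Subsquare: 1.8134/0.0833333 → 21 → v, 0.5547/0.0416667 → 13 → n; chars vn.

KA69vn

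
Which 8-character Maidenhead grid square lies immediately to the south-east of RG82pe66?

RG82pe75

Longitude extended square 6; +1 → 7.
Latitude extended square 6; −1 → 5.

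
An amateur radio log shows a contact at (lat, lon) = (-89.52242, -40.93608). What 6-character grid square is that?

GA90ml

Shift to the Maidenhead origin (180°W, 90°S): lon 139.0639, lat 0.4776.
Field: 139.0639/20 → 6 → G, 0.4776/10 → 0 → A; chars GA.
Square: 19.0639/2 → 9, 0.4776/1 → 0; chars 90.
Subsquare: 1.0639/0.0833333 → 12 → m, 0.4776/0.0416667 → 11 → l; chars ml.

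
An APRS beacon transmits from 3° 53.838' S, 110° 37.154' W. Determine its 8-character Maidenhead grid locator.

DI46qc54

Offset from 180°W / 90°S: lon 69.38077°, lat 86.10270°.
Field: lon ⌊69.38077/20⌋ = 3 → D; lat ⌊86.10270/10⌋ = 8 → I.
Square: lon ⌊9.38077/2⌋ = 4; lat ⌊6.10270/1⌋ = 6.
Subsquare: lon ⌊1.38077/0.0833333⌋ = 16 → q; lat ⌊0.10270/0.0416667⌋ = 2 → c.
Extended square: lon ⌊0.04743/0.00833333⌋ = 5; lat ⌊0.01937/0.00416667⌋ = 4.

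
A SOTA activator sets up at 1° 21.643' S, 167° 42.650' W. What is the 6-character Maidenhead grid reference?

AI68dp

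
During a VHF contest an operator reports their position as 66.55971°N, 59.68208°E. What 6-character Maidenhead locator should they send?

LP96un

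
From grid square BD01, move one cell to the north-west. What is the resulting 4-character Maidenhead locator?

AD92

Longitude square 0; −1 → -1, wraps to 9, carry into field.
Longitude field B = 1; −1 → 0 = A.
Latitude square 1; +1 → 2.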